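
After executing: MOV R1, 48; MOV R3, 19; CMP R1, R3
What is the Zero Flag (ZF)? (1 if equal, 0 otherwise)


Register state trace:
  MOV R1, 48  → R1 = 48
  MOV R3, 19  → R3 = 19
  CMP R1, R3  → computes 48 - 19 = 29
  Result is nonzero, so values are not equal
ZF = 0

0


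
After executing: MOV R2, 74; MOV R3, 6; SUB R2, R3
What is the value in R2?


Register state trace:
  MOV R2, 74  → R2 = 74
  MOV R3, 6  → R3 = 6
  SUB R2, R3  → R2 = 74 - 6 = 68
Final: R2 = 68

68


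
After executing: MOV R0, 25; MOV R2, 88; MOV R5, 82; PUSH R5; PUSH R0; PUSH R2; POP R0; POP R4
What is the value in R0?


Stack trace (top is rightmost):
  MOV R0, 25  → R0 = 25
  MOV R2, 88  → R2 = 88
  MOV R5, 82  → R5 = 82
  PUSH R5  → stack: [82]
  PUSH R0  → stack: [82, 25]
  PUSH R2  → stack: [82, 25, 88]
  POP R0  → R0 = 88, stack: [82, 25]
  POP R4  → R4 = 25, stack: [82]
Final: R0 = 88

88


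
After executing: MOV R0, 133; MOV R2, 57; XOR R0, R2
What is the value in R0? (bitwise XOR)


Register state trace:
  MOV R0, 133  → R0 = 133 (0b10000101)
  MOV R2, 57  → R2 = 57 (0b00111001)
  XOR R0, R2  → R0 = 133 XOR 57 = 188 (0b10111100)
Final: R0 = 188

188


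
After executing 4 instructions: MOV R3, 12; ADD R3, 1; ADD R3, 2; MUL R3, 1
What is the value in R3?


Register state trace:
  MOV R3, 12  → R3 = 12
  ADD R3, 1  → R3 = 12 + 1 = 13
  ADD R3, 2  → R3 = 13 + 2 = 15
  MUL R3, 1  → R3 = 15 * 1 = 15
Final: R3 = 15

15


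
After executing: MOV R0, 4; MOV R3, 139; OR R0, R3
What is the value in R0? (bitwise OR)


Register state trace:
  MOV R0, 4  → R0 = 4 (0b00000100)
  MOV R3, 139  → R3 = 139 (0b10001011)
  OR R0, R3   → R0 = 4 OR 139 = 143 (0b10001111)
Final: R0 = 143

143


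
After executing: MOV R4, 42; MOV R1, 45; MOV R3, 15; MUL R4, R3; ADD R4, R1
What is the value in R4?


Register state trace:
  MOV R4, 42  → R4 = 42
  MOV R1, 45  → R1 = 45
  MOV R3, 15  → R3 = 15
  MUL R4, R3  → R4 = 42 * 15 = 630
  ADD R4, R1  → R4 = 630 + 45 = 675
Final: R4 = 675

675


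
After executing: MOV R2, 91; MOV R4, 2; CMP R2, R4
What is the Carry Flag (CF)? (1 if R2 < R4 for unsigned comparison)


Register state trace:
  MOV R2, 91  → R2 = 91
  MOV R4, 2  → R4 = 2
  CMP R2, R4  → unsigned 91 - 2: no borrow
  91 >= 2, so CF = 0
CF = 0

0


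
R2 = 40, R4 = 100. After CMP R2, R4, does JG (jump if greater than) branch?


Trace:
  R2 = 40, R4 = 100
  CMP R2, R4  → compares 40 vs 100
  JG checks: is 40 greater than 100?
  40 < 100, so condition is false
Branch taken: No

No


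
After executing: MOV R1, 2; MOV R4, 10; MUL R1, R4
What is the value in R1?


Register state trace:
  MOV R1, 2  → R1 = 2
  MOV R4, 10  → R4 = 10
  MUL R1, R4  → R1 = 2 * 10 = 20
Final: R1 = 20

20


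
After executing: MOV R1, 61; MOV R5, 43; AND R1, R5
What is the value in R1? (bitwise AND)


Register state trace:
  MOV R1, 61  → R1 = 61 (0b00111101)
  MOV R5, 43  → R5 = 43 (0b00101011)
  AND R1, R5  → R1 = 61 AND 43 = 41 (0b00101001)
Final: R1 = 41

41


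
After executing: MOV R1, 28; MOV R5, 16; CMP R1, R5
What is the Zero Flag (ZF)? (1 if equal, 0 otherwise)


Register state trace:
  MOV R1, 28  → R1 = 28
  MOV R5, 16  → R5 = 16
  CMP R1, R5  → computes 28 - 16 = 12
  Result is nonzero, so values are not equal
ZF = 0

0


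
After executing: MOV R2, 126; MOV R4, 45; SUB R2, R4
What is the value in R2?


Register state trace:
  MOV R2, 126  → R2 = 126
  MOV R4, 45  → R4 = 45
  SUB R2, R4  → R2 = 126 - 45 = 81
Final: R2 = 81

81


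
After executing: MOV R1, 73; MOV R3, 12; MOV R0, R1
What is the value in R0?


Register state trace:
  MOV R1, 73  → R1 = 73
  MOV R3, 12  → R3 = 12
  MOV R0, R1  → R0 = 73
Final: R0 = 73

73


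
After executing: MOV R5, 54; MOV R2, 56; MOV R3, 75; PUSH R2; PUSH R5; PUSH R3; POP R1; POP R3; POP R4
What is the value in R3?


Stack trace (top is rightmost):
  MOV R5, 54  → R5 = 54
  MOV R2, 56  → R2 = 56
  MOV R3, 75  → R3 = 75
  PUSH R2  → stack: [56]
  PUSH R5  → stack: [56, 54]
  PUSH R3  → stack: [56, 54, 75]
  POP R1  → R1 = 75, stack: [56, 54]
  POP R3  → R3 = 54, stack: [56]
  POP R4  → R4 = 56, stack: []
Final: R3 = 54

54


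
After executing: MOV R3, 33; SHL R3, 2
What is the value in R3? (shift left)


Register state trace:
  MOV R3, 33  → R3 = 33
  SHL R3, 2  → R3 = 33 << 2 = 33 * 2^2 = 132
Final: R3 = 132

132


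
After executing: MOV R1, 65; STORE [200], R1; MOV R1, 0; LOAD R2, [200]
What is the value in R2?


Register and memory trace:
  MOV R1, 65  → R1 = 65
  STORE [200], R1  → mem[200] = 65
  MOV R1, 0  → R1 = 0
  LOAD R2, [200]  → R2 = mem[200] = 65
Final: R2 = 65

65


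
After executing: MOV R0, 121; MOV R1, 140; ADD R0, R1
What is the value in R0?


Register state trace:
  MOV R0, 121  → R0 = 121
  MOV R1, 140  → R1 = 140
  ADD R0, R1  → R0 = 121 + 140 = 261
Final: R0 = 261

261


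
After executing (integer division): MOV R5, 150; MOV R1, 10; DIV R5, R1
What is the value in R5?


Register state trace:
  MOV R5, 150  → R5 = 150
  MOV R1, 10  → R1 = 10
  DIV R5, R1  → R5 = 150 // 10 = 15
Final: R5 = 15

15


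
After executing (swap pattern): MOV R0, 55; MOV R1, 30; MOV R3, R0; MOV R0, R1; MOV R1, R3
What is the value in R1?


Register state trace (swap pattern):
  MOV R0, 55  → R0 = 55
  MOV R1, 30  → R1 = 30
  MOV R3, R0  → R3 = 55  (save R0)
  MOV R0, R1  → R0 = 30  (R0 gets R1's value)
  MOV R1, R3  → R1 = 55  (R1 gets saved value)
Final: R1 = 55

55


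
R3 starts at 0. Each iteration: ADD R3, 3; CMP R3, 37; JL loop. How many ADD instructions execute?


Loop trace (R3 starts at 0, target 37, step 3):
  ADD #1: R3 = 0 + 3 = 3  → 3 < 37, loop
  ADD #2: R3 = 3 + 3 = 6  → 6 < 37, loop
  ADD #3: R3 = 6 + 3 = 9  → 9 < 37, loop
  ADD #4: R3 = 9 + 3 = 12  → 12 < 37, loop
  ADD #5: R3 = 12 + 3 = 15  → 15 < 37, loop
  ADD #6: R3 = 15 + 3 = 18  → 18 < 37, loop
  ADD #7: R3 = 18 + 3 = 21  → 21 < 37, loop
  ADD #8: R3 = 21 + 3 = 24  → 24 < 37, loop
  ADD #9: R3 = 24 + 3 = 27  → 27 < 37, loop
  ADD #10: R3 = 27 + 3 = 30  → 30 < 37, loop
  ADD #11: R3 = 30 + 3 = 33  → 33 < 37, loop
  ADD #12: R3 = 33 + 3 = 36  → 36 < 37, loop
  ADD #13: R3 = 36 + 3 = 39  → 39 >= 37, exit
Total ADD instructions: 13

13


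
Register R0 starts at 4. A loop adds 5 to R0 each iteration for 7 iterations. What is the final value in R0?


Starting value: R0 = 4
  Iter 1: R0 = 4 + 5 = 9
  Iter 2: R0 = 9 + 5 = 14
  Iter 3: R0 = 14 + 5 = 19
  Iter 4: R0 = 19 + 5 = 24
  Iter 5: R0 = 24 + 5 = 29
  Iter 6: R0 = 29 + 5 = 34
  Iter 7: R0 = 34 + 5 = 39
Final: R0 = 39

39


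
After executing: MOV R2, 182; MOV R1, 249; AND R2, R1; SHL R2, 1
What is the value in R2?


Register state trace:
  MOV R2, 182  → R2 = 182 (0b10110110)
  MOV R1, 249  → R1 = 249 (0b11111001)
  AND R2, R1  → R2 = 182 AND 249 = 176 (0b10110000)
  SHL R2, 1  → R2 = 176 << 1 = 352
Final: R2 = 352

352


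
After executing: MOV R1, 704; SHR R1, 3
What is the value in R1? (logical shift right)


Register state trace:
  MOV R1, 704  → R1 = 704
  SHR R1, 3  → R1 = 704 >> 3 = 704 // 2^3 = 88
Final: R1 = 88

88


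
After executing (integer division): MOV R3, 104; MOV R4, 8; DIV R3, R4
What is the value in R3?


Register state trace:
  MOV R3, 104  → R3 = 104
  MOV R4, 8  → R4 = 8
  DIV R3, R4  → R3 = 104 // 8 = 13
Final: R3 = 13

13


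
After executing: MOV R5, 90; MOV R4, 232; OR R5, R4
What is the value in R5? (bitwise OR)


Register state trace:
  MOV R5, 90  → R5 = 90 (0b01011010)
  MOV R4, 232  → R4 = 232 (0b11101000)
  OR R5, R4   → R5 = 90 OR 232 = 250 (0b11111010)
Final: R5 = 250

250


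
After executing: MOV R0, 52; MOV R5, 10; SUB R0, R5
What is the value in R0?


Register state trace:
  MOV R0, 52  → R0 = 52
  MOV R5, 10  → R5 = 10
  SUB R0, R5  → R0 = 52 - 10 = 42
Final: R0 = 42

42


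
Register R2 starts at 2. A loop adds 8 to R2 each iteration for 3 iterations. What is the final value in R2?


Starting value: R2 = 2
  Iter 1: R2 = 2 + 8 = 10
  Iter 2: R2 = 10 + 8 = 18
  Iter 3: R2 = 18 + 8 = 26
Final: R2 = 26

26


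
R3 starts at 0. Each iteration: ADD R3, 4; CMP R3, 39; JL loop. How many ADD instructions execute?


Loop trace (R3 starts at 0, target 39, step 4):
  ADD #1: R3 = 0 + 4 = 4  → 4 < 39, loop
  ADD #2: R3 = 4 + 4 = 8  → 8 < 39, loop
  ADD #3: R3 = 8 + 4 = 12  → 12 < 39, loop
  ADD #4: R3 = 12 + 4 = 16  → 16 < 39, loop
  ADD #5: R3 = 16 + 4 = 20  → 20 < 39, loop
  ADD #6: R3 = 20 + 4 = 24  → 24 < 39, loop
  ADD #7: R3 = 24 + 4 = 28  → 28 < 39, loop
  ADD #8: R3 = 28 + 4 = 32  → 32 < 39, loop
  ADD #9: R3 = 32 + 4 = 36  → 36 < 39, loop
  ADD #10: R3 = 36 + 4 = 40  → 40 >= 39, exit
Total ADD instructions: 10

10


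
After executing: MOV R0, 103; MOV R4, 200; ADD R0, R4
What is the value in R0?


Register state trace:
  MOV R0, 103  → R0 = 103
  MOV R4, 200  → R4 = 200
  ADD R0, R4  → R0 = 103 + 200 = 303
Final: R0 = 303

303


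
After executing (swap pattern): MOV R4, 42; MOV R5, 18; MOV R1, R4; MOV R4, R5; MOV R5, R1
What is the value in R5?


Register state trace (swap pattern):
  MOV R4, 42  → R4 = 42
  MOV R5, 18  → R5 = 18
  MOV R1, R4  → R1 = 42  (save R4)
  MOV R4, R5  → R4 = 18  (R4 gets R5's value)
  MOV R5, R1  → R5 = 42  (R5 gets saved value)
Final: R5 = 42

42


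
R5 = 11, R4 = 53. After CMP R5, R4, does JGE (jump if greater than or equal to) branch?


Trace:
  R5 = 11, R4 = 53
  CMP R5, R4  → compares 11 vs 53
  JGE checks: is 11 greater than or equal to 53?
  11 < 53, so condition is false
Branch taken: No

No


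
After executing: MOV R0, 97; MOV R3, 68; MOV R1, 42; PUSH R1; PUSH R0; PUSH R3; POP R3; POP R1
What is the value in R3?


Stack trace (top is rightmost):
  MOV R0, 97  → R0 = 97
  MOV R3, 68  → R3 = 68
  MOV R1, 42  → R1 = 42
  PUSH R1  → stack: [42]
  PUSH R0  → stack: [42, 97]
  PUSH R3  → stack: [42, 97, 68]
  POP R3  → R3 = 68, stack: [42, 97]
  POP R1  → R1 = 97, stack: [42]
Final: R3 = 68

68


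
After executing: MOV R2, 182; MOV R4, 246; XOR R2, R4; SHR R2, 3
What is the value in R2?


Register state trace:
  MOV R2, 182  → R2 = 182 (0b10110110)
  MOV R4, 246  → R4 = 246 (0b11110110)
  XOR R2, R4  → R2 = 182 XOR 246 = 64 (0b01000000)
  SHR R2, 3  → R2 = 64 >> 3 = 8
Final: R2 = 8

8


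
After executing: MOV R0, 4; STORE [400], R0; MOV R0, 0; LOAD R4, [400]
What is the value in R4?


Register and memory trace:
  MOV R0, 4  → R0 = 4
  STORE [400], R0  → mem[400] = 4
  MOV R0, 0  → R0 = 0
  LOAD R4, [400]  → R4 = mem[400] = 4
Final: R4 = 4

4


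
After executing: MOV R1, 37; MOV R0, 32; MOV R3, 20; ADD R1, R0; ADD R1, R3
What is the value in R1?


Register state trace:
  MOV R1, 37  → R1 = 37
  MOV R0, 32  → R0 = 32
  MOV R3, 20  → R3 = 20
  ADD R1, R0  → R1 = 37 + 32 = 69
  ADD R1, R3  → R1 = 69 + 20 = 89
Final: R1 = 89

89


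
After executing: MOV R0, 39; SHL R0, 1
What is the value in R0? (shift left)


Register state trace:
  MOV R0, 39  → R0 = 39
  SHL R0, 1  → R0 = 39 << 1 = 39 * 2^1 = 78
Final: R0 = 78

78


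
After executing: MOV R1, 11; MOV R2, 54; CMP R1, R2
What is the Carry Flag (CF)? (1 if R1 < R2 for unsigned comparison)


Register state trace:
  MOV R1, 11  → R1 = 11
  MOV R2, 54  → R2 = 54
  CMP R1, R2  → unsigned 11 - 54: borrow occurs
  11 < 54, so CF = 1
CF = 1

1


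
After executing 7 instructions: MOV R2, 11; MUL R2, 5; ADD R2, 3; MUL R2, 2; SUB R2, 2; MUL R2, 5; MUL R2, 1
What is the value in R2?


Register state trace:
  MOV R2, 11  → R2 = 11
  MUL R2, 5  → R2 = 11 * 5 = 55
  ADD R2, 3  → R2 = 55 + 3 = 58
  MUL R2, 2  → R2 = 58 * 2 = 116
  SUB R2, 2  → R2 = 116 - 2 = 114
  MUL R2, 5  → R2 = 114 * 5 = 570
  MUL R2, 1  → R2 = 570 * 1 = 570
Final: R2 = 570

570


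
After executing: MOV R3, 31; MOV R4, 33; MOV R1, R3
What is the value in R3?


Register state trace:
  MOV R3, 31  → R3 = 31
  MOV R4, 33  → R4 = 33
  MOV R1, R3  → R1 = 31
Final: R3 = 31

31


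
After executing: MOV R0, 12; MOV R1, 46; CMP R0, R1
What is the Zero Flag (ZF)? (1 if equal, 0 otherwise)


Register state trace:
  MOV R0, 12  → R0 = 12
  MOV R1, 46  → R1 = 46
  CMP R0, R1  → computes 12 - 46 = -34
  Result is nonzero, so values are not equal
ZF = 0

0


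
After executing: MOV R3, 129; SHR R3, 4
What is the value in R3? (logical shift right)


Register state trace:
  MOV R3, 129  → R3 = 129
  SHR R3, 4  → R3 = 129 >> 4 = 129 // 2^4 = 8
Final: R3 = 8

8


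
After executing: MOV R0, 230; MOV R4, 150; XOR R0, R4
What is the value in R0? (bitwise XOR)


Register state trace:
  MOV R0, 230  → R0 = 230 (0b11100110)
  MOV R4, 150  → R4 = 150 (0b10010110)
  XOR R0, R4  → R0 = 230 XOR 150 = 112 (0b01110000)
Final: R0 = 112

112


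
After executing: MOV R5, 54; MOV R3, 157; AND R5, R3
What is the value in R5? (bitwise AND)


Register state trace:
  MOV R5, 54  → R5 = 54 (0b00110110)
  MOV R3, 157  → R3 = 157 (0b10011101)
  AND R5, R3  → R5 = 54 AND 157 = 20 (0b00010100)
Final: R5 = 20

20


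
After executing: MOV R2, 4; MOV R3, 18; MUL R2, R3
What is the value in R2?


Register state trace:
  MOV R2, 4  → R2 = 4
  MOV R3, 18  → R3 = 18
  MUL R2, R3  → R2 = 4 * 18 = 72
Final: R2 = 72

72


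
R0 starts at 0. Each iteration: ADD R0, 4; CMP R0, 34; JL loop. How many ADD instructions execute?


Loop trace (R0 starts at 0, target 34, step 4):
  ADD #1: R0 = 0 + 4 = 4  → 4 < 34, loop
  ADD #2: R0 = 4 + 4 = 8  → 8 < 34, loop
  ADD #3: R0 = 8 + 4 = 12  → 12 < 34, loop
  ADD #4: R0 = 12 + 4 = 16  → 16 < 34, loop
  ADD #5: R0 = 16 + 4 = 20  → 20 < 34, loop
  ADD #6: R0 = 20 + 4 = 24  → 24 < 34, loop
  ADD #7: R0 = 24 + 4 = 28  → 28 < 34, loop
  ADD #8: R0 = 28 + 4 = 32  → 32 < 34, loop
  ADD #9: R0 = 32 + 4 = 36  → 36 >= 34, exit
Total ADD instructions: 9

9


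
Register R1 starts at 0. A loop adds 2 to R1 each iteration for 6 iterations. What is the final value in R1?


Starting value: R1 = 0
  Iter 1: R1 = 0 + 2 = 2
  Iter 2: R1 = 2 + 2 = 4
  Iter 3: R1 = 4 + 2 = 6
  Iter 4: R1 = 6 + 2 = 8
  Iter 5: R1 = 8 + 2 = 10
  Iter 6: R1 = 10 + 2 = 12
Final: R1 = 12

12


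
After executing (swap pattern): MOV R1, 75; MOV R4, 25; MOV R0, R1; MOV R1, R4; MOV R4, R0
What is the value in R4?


Register state trace (swap pattern):
  MOV R1, 75  → R1 = 75
  MOV R4, 25  → R4 = 25
  MOV R0, R1  → R0 = 75  (save R1)
  MOV R1, R4  → R1 = 25  (R1 gets R4's value)
  MOV R4, R0  → R4 = 75  (R4 gets saved value)
Final: R4 = 75

75


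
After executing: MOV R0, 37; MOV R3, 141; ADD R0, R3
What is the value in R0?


Register state trace:
  MOV R0, 37  → R0 = 37
  MOV R3, 141  → R3 = 141
  ADD R0, R3  → R0 = 37 + 141 = 178
Final: R0 = 178

178


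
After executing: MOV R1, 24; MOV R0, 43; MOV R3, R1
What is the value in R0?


Register state trace:
  MOV R1, 24  → R1 = 24
  MOV R0, 43  → R0 = 43
  MOV R3, R1  → R3 = 24
Final: R0 = 43

43


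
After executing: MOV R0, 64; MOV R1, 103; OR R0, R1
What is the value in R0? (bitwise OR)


Register state trace:
  MOV R0, 64  → R0 = 64 (0b01000000)
  MOV R1, 103  → R1 = 103 (0b01100111)
  OR R0, R1   → R0 = 64 OR 103 = 103 (0b01100111)
Final: R0 = 103

103


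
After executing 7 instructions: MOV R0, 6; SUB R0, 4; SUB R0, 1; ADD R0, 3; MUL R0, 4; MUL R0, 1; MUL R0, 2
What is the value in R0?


Register state trace:
  MOV R0, 6  → R0 = 6
  SUB R0, 4  → R0 = 6 - 4 = 2
  SUB R0, 1  → R0 = 2 - 1 = 1
  ADD R0, 3  → R0 = 1 + 3 = 4
  MUL R0, 4  → R0 = 4 * 4 = 16
  MUL R0, 1  → R0 = 16 * 1 = 16
  MUL R0, 2  → R0 = 16 * 2 = 32
Final: R0 = 32

32


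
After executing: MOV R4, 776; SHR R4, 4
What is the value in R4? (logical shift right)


Register state trace:
  MOV R4, 776  → R4 = 776
  SHR R4, 4  → R4 = 776 >> 4 = 776 // 2^4 = 48
Final: R4 = 48

48


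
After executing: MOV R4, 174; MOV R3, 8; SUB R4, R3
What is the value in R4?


Register state trace:
  MOV R4, 174  → R4 = 174
  MOV R3, 8  → R3 = 8
  SUB R4, R3  → R4 = 174 - 8 = 166
Final: R4 = 166

166


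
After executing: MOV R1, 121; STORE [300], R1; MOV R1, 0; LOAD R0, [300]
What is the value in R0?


Register and memory trace:
  MOV R1, 121  → R1 = 121
  STORE [300], R1  → mem[300] = 121
  MOV R1, 0  → R1 = 0
  LOAD R0, [300]  → R0 = mem[300] = 121
Final: R0 = 121

121


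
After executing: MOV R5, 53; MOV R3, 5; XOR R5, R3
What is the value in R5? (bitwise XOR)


Register state trace:
  MOV R5, 53  → R5 = 53 (0b00110101)
  MOV R3, 5  → R3 = 5 (0b00000101)
  XOR R5, R3  → R5 = 53 XOR 5 = 48 (0b00110000)
Final: R5 = 48

48


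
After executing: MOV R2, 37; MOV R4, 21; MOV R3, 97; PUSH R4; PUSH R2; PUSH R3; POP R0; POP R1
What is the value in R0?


Stack trace (top is rightmost):
  MOV R2, 37  → R2 = 37
  MOV R4, 21  → R4 = 21
  MOV R3, 97  → R3 = 97
  PUSH R4  → stack: [21]
  PUSH R2  → stack: [21, 37]
  PUSH R3  → stack: [21, 37, 97]
  POP R0  → R0 = 97, stack: [21, 37]
  POP R1  → R1 = 37, stack: [21]
Final: R0 = 97

97


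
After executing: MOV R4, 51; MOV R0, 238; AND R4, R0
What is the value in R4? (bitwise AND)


Register state trace:
  MOV R4, 51  → R4 = 51 (0b00110011)
  MOV R0, 238  → R0 = 238 (0b11101110)
  AND R4, R0  → R4 = 51 AND 238 = 34 (0b00100010)
Final: R4 = 34

34


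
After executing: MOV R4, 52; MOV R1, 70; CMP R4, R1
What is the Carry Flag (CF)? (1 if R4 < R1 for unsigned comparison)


Register state trace:
  MOV R4, 52  → R4 = 52
  MOV R1, 70  → R1 = 70
  CMP R4, R1  → unsigned 52 - 70: borrow occurs
  52 < 70, so CF = 1
CF = 1

1


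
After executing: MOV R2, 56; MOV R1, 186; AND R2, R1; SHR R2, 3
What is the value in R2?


Register state trace:
  MOV R2, 56  → R2 = 56 (0b00111000)
  MOV R1, 186  → R1 = 186 (0b10111010)
  AND R2, R1  → R2 = 56 AND 186 = 56 (0b00111000)
  SHR R2, 3  → R2 = 56 >> 3 = 7
Final: R2 = 7

7


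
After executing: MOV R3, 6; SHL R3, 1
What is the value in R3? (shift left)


Register state trace:
  MOV R3, 6  → R3 = 6
  SHL R3, 1  → R3 = 6 << 1 = 6 * 2^1 = 12
Final: R3 = 12

12


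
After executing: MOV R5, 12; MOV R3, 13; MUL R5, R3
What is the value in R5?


Register state trace:
  MOV R5, 12  → R5 = 12
  MOV R3, 13  → R3 = 13
  MUL R5, R3  → R5 = 12 * 13 = 156
Final: R5 = 156

156


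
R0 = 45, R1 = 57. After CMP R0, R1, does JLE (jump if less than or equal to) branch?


Trace:
  R0 = 45, R1 = 57
  CMP R0, R1  → compares 45 vs 57
  JLE checks: is 45 less than or equal to 57?
  45 < 57, so condition is true
Branch taken: Yes

Yes


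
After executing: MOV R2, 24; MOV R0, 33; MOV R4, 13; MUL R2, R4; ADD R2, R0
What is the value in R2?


Register state trace:
  MOV R2, 24  → R2 = 24
  MOV R0, 33  → R0 = 33
  MOV R4, 13  → R4 = 13
  MUL R2, R4  → R2 = 24 * 13 = 312
  ADD R2, R0  → R2 = 312 + 33 = 345
Final: R2 = 345

345


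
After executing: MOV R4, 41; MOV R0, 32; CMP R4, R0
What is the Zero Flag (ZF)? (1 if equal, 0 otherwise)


Register state trace:
  MOV R4, 41  → R4 = 41
  MOV R0, 32  → R0 = 32
  CMP R4, R0  → computes 41 - 32 = 9
  Result is nonzero, so values are not equal
ZF = 0

0


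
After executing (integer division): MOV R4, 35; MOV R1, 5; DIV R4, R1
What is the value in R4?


Register state trace:
  MOV R4, 35  → R4 = 35
  MOV R1, 5  → R1 = 5
  DIV R4, R1  → R4 = 35 // 5 = 7
Final: R4 = 7

7


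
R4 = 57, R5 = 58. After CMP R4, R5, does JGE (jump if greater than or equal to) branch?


Trace:
  R4 = 57, R5 = 58
  CMP R4, R5  → compares 57 vs 58
  JGE checks: is 57 greater than or equal to 58?
  57 < 58, so condition is false
Branch taken: No

No


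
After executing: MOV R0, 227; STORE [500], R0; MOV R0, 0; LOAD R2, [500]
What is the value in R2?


Register and memory trace:
  MOV R0, 227  → R0 = 227
  STORE [500], R0  → mem[500] = 227
  MOV R0, 0  → R0 = 0
  LOAD R2, [500]  → R2 = mem[500] = 227
Final: R2 = 227

227


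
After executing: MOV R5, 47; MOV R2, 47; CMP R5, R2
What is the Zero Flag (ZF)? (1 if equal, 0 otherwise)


Register state trace:
  MOV R5, 47  → R5 = 47
  MOV R2, 47  → R2 = 47
  CMP R5, R2  → computes 47 - 47 = 0
  Result is zero, so values are equal
ZF = 1

1


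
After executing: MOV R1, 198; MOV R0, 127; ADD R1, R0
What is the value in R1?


Register state trace:
  MOV R1, 198  → R1 = 198
  MOV R0, 127  → R0 = 127
  ADD R1, R0  → R1 = 198 + 127 = 325
Final: R1 = 325

325


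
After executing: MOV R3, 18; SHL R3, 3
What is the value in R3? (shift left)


Register state trace:
  MOV R3, 18  → R3 = 18
  SHL R3, 3  → R3 = 18 << 3 = 18 * 2^3 = 144
Final: R3 = 144

144


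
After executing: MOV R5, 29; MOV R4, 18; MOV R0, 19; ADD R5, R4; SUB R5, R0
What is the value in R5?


Register state trace:
  MOV R5, 29  → R5 = 29
  MOV R4, 18  → R4 = 18
  MOV R0, 19  → R0 = 19
  ADD R5, R4  → R5 = 29 + 18 = 47
  SUB R5, R0  → R5 = 47 - 19 = 28
Final: R5 = 28

28


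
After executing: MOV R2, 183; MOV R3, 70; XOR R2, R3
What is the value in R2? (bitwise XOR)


Register state trace:
  MOV R2, 183  → R2 = 183 (0b10110111)
  MOV R3, 70  → R3 = 70 (0b01000110)
  XOR R2, R3  → R2 = 183 XOR 70 = 241 (0b11110001)
Final: R2 = 241

241


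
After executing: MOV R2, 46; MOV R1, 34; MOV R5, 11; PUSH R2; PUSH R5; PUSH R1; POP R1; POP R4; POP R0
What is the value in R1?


Stack trace (top is rightmost):
  MOV R2, 46  → R2 = 46
  MOV R1, 34  → R1 = 34
  MOV R5, 11  → R5 = 11
  PUSH R2  → stack: [46]
  PUSH R5  → stack: [46, 11]
  PUSH R1  → stack: [46, 11, 34]
  POP R1  → R1 = 34, stack: [46, 11]
  POP R4  → R4 = 11, stack: [46]
  POP R0  → R0 = 46, stack: []
Final: R1 = 34

34


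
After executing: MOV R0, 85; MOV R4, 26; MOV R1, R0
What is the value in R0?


Register state trace:
  MOV R0, 85  → R0 = 85
  MOV R4, 26  → R4 = 26
  MOV R1, R0  → R1 = 85
Final: R0 = 85

85


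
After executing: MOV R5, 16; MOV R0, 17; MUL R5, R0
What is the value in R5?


Register state trace:
  MOV R5, 16  → R5 = 16
  MOV R0, 17  → R0 = 17
  MUL R5, R0  → R5 = 16 * 17 = 272
Final: R5 = 272

272


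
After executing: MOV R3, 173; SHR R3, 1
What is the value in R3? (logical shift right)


Register state trace:
  MOV R3, 173  → R3 = 173
  SHR R3, 1  → R3 = 173 >> 1 = 173 // 2^1 = 86
Final: R3 = 86

86


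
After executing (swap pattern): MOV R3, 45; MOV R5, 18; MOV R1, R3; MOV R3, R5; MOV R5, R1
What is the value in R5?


Register state trace (swap pattern):
  MOV R3, 45  → R3 = 45
  MOV R5, 18  → R5 = 18
  MOV R1, R3  → R1 = 45  (save R3)
  MOV R3, R5  → R3 = 18  (R3 gets R5's value)
  MOV R5, R1  → R5 = 45  (R5 gets saved value)
Final: R5 = 45

45


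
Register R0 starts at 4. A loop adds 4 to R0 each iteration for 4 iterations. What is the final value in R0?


Starting value: R0 = 4
  Iter 1: R0 = 4 + 4 = 8
  Iter 2: R0 = 8 + 4 = 12
  Iter 3: R0 = 12 + 4 = 16
  Iter 4: R0 = 16 + 4 = 20
Final: R0 = 20

20


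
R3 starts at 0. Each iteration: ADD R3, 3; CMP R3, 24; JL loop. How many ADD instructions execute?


Loop trace (R3 starts at 0, target 24, step 3):
  ADD #1: R3 = 0 + 3 = 3  → 3 < 24, loop
  ADD #2: R3 = 3 + 3 = 6  → 6 < 24, loop
  ADD #3: R3 = 6 + 3 = 9  → 9 < 24, loop
  ADD #4: R3 = 9 + 3 = 12  → 12 < 24, loop
  ADD #5: R3 = 12 + 3 = 15  → 15 < 24, loop
  ADD #6: R3 = 15 + 3 = 18  → 18 < 24, loop
  ADD #7: R3 = 18 + 3 = 21  → 21 < 24, loop
  ADD #8: R3 = 21 + 3 = 24  → 24 >= 24, exit
Total ADD instructions: 8

8


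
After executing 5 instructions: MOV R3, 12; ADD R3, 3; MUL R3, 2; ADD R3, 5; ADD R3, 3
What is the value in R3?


Register state trace:
  MOV R3, 12  → R3 = 12
  ADD R3, 3  → R3 = 12 + 3 = 15
  MUL R3, 2  → R3 = 15 * 2 = 30
  ADD R3, 5  → R3 = 30 + 5 = 35
  ADD R3, 3  → R3 = 35 + 3 = 38
Final: R3 = 38

38


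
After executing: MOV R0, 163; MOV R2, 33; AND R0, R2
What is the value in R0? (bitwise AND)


Register state trace:
  MOV R0, 163  → R0 = 163 (0b10100011)
  MOV R2, 33  → R2 = 33 (0b00100001)
  AND R0, R2  → R0 = 163 AND 33 = 33 (0b00100001)
Final: R0 = 33

33


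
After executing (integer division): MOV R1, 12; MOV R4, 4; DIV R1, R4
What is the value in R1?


Register state trace:
  MOV R1, 12  → R1 = 12
  MOV R4, 4  → R4 = 4
  DIV R1, R4  → R1 = 12 // 4 = 3
Final: R1 = 3

3


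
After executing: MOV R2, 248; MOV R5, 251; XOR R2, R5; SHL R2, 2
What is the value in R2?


Register state trace:
  MOV R2, 248  → R2 = 248 (0b11111000)
  MOV R5, 251  → R5 = 251 (0b11111011)
  XOR R2, R5  → R2 = 248 XOR 251 = 3 (0b00000011)
  SHL R2, 2  → R2 = 3 << 2 = 12
Final: R2 = 12

12


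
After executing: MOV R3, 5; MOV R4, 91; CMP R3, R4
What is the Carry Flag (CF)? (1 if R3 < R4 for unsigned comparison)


Register state trace:
  MOV R3, 5  → R3 = 5
  MOV R4, 91  → R4 = 91
  CMP R3, R4  → unsigned 5 - 91: borrow occurs
  5 < 91, so CF = 1
CF = 1

1


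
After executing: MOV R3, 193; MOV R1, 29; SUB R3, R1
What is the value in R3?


Register state trace:
  MOV R3, 193  → R3 = 193
  MOV R1, 29  → R1 = 29
  SUB R3, R1  → R3 = 193 - 29 = 164
Final: R3 = 164

164


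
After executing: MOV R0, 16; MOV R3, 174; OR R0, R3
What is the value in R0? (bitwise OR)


Register state trace:
  MOV R0, 16  → R0 = 16 (0b00010000)
  MOV R3, 174  → R3 = 174 (0b10101110)
  OR R0, R3   → R0 = 16 OR 174 = 190 (0b10111110)
Final: R0 = 190

190


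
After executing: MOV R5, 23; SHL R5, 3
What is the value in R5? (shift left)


Register state trace:
  MOV R5, 23  → R5 = 23
  SHL R5, 3  → R5 = 23 << 3 = 23 * 2^3 = 184
Final: R5 = 184

184


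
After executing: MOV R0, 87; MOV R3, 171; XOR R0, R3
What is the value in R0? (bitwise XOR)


Register state trace:
  MOV R0, 87  → R0 = 87 (0b01010111)
  MOV R3, 171  → R3 = 171 (0b10101011)
  XOR R0, R3  → R0 = 87 XOR 171 = 252 (0b11111100)
Final: R0 = 252

252


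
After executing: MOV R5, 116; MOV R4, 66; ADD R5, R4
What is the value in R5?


Register state trace:
  MOV R5, 116  → R5 = 116
  MOV R4, 66  → R4 = 66
  ADD R5, R4  → R5 = 116 + 66 = 182
Final: R5 = 182

182


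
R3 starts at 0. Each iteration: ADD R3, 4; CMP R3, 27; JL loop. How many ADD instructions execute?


Loop trace (R3 starts at 0, target 27, step 4):
  ADD #1: R3 = 0 + 4 = 4  → 4 < 27, loop
  ADD #2: R3 = 4 + 4 = 8  → 8 < 27, loop
  ADD #3: R3 = 8 + 4 = 12  → 12 < 27, loop
  ADD #4: R3 = 12 + 4 = 16  → 16 < 27, loop
  ADD #5: R3 = 16 + 4 = 20  → 20 < 27, loop
  ADD #6: R3 = 20 + 4 = 24  → 24 < 27, loop
  ADD #7: R3 = 24 + 4 = 28  → 28 >= 27, exit
Total ADD instructions: 7

7


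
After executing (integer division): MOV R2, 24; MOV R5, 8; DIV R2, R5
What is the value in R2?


Register state trace:
  MOV R2, 24  → R2 = 24
  MOV R5, 8  → R5 = 8
  DIV R2, R5  → R2 = 24 // 8 = 3
Final: R2 = 3

3


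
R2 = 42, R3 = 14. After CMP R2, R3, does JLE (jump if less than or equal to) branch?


Trace:
  R2 = 42, R3 = 14
  CMP R2, R3  → compares 42 vs 14
  JLE checks: is 42 less than or equal to 14?
  42 > 14, so condition is false
Branch taken: No

No


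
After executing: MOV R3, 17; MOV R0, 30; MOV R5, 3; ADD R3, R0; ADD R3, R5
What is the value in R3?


Register state trace:
  MOV R3, 17  → R3 = 17
  MOV R0, 30  → R0 = 30
  MOV R5, 3  → R5 = 3
  ADD R3, R0  → R3 = 17 + 30 = 47
  ADD R3, R5  → R3 = 47 + 3 = 50
Final: R3 = 50

50


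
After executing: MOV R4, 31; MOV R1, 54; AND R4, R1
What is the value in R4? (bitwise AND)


Register state trace:
  MOV R4, 31  → R4 = 31 (0b00011111)
  MOV R1, 54  → R1 = 54 (0b00110110)
  AND R4, R1  → R4 = 31 AND 54 = 22 (0b00010110)
Final: R4 = 22

22


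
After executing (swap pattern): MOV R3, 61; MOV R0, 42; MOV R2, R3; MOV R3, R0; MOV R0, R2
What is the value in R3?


Register state trace (swap pattern):
  MOV R3, 61  → R3 = 61
  MOV R0, 42  → R0 = 42
  MOV R2, R3  → R2 = 61  (save R3)
  MOV R3, R0  → R3 = 42  (R3 gets R0's value)
  MOV R0, R2  → R0 = 61  (R0 gets saved value)
Final: R3 = 42

42


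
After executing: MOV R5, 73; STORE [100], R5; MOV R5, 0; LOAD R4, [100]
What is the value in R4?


Register and memory trace:
  MOV R5, 73  → R5 = 73
  STORE [100], R5  → mem[100] = 73
  MOV R5, 0  → R5 = 0
  LOAD R4, [100]  → R4 = mem[100] = 73
Final: R4 = 73

73


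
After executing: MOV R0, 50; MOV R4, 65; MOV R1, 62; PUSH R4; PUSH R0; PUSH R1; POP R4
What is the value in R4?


Stack trace (top is rightmost):
  MOV R0, 50  → R0 = 50
  MOV R4, 65  → R4 = 65
  MOV R1, 62  → R1 = 62
  PUSH R4  → stack: [65]
  PUSH R0  → stack: [65, 50]
  PUSH R1  → stack: [65, 50, 62]
  POP R4  → R4 = 62, stack: [65, 50]
Final: R4 = 62

62


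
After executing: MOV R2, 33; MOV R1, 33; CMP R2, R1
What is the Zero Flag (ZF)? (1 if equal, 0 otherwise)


Register state trace:
  MOV R2, 33  → R2 = 33
  MOV R1, 33  → R1 = 33
  CMP R2, R1  → computes 33 - 33 = 0
  Result is zero, so values are equal
ZF = 1

1


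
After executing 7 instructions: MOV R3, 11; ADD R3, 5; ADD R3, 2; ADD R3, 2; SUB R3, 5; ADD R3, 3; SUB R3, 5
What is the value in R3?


Register state trace:
  MOV R3, 11  → R3 = 11
  ADD R3, 5  → R3 = 11 + 5 = 16
  ADD R3, 2  → R3 = 16 + 2 = 18
  ADD R3, 2  → R3 = 18 + 2 = 20
  SUB R3, 5  → R3 = 20 - 5 = 15
  ADD R3, 3  → R3 = 15 + 3 = 18
  SUB R3, 5  → R3 = 18 - 5 = 13
Final: R3 = 13

13


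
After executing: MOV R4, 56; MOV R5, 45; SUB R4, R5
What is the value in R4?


Register state trace:
  MOV R4, 56  → R4 = 56
  MOV R5, 45  → R5 = 45
  SUB R4, R5  → R4 = 56 - 45 = 11
Final: R4 = 11

11


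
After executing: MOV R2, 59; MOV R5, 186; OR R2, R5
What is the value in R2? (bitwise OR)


Register state trace:
  MOV R2, 59  → R2 = 59 (0b00111011)
  MOV R5, 186  → R5 = 186 (0b10111010)
  OR R2, R5   → R2 = 59 OR 186 = 187 (0b10111011)
Final: R2 = 187

187


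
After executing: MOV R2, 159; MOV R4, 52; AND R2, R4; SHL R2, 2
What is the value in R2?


Register state trace:
  MOV R2, 159  → R2 = 159 (0b10011111)
  MOV R4, 52  → R4 = 52 (0b00110100)
  AND R2, R4  → R2 = 159 AND 52 = 20 (0b00010100)
  SHL R2, 2  → R2 = 20 << 2 = 80
Final: R2 = 80

80


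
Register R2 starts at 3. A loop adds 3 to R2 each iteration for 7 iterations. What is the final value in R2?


Starting value: R2 = 3
  Iter 1: R2 = 3 + 3 = 6
  Iter 2: R2 = 6 + 3 = 9
  Iter 3: R2 = 9 + 3 = 12
  Iter 4: R2 = 12 + 3 = 15
  Iter 5: R2 = 15 + 3 = 18
  Iter 6: R2 = 18 + 3 = 21
  Iter 7: R2 = 21 + 3 = 24
Final: R2 = 24

24


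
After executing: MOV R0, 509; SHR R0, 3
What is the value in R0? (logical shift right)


Register state trace:
  MOV R0, 509  → R0 = 509
  SHR R0, 3  → R0 = 509 >> 3 = 509 // 2^3 = 63
Final: R0 = 63

63


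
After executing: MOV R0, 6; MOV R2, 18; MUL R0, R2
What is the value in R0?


Register state trace:
  MOV R0, 6  → R0 = 6
  MOV R2, 18  → R2 = 18
  MUL R0, R2  → R0 = 6 * 18 = 108
Final: R0 = 108

108


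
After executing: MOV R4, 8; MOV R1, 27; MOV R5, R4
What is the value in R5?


Register state trace:
  MOV R4, 8  → R4 = 8
  MOV R1, 27  → R1 = 27
  MOV R5, R4  → R5 = 8
Final: R5 = 8

8


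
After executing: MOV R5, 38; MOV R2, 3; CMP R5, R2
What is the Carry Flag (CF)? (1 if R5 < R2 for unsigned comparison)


Register state trace:
  MOV R5, 38  → R5 = 38
  MOV R2, 3  → R2 = 3
  CMP R5, R2  → unsigned 38 - 3: no borrow
  38 >= 3, so CF = 0
CF = 0

0


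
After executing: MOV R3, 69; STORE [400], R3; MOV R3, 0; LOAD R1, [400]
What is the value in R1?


Register and memory trace:
  MOV R3, 69  → R3 = 69
  STORE [400], R3  → mem[400] = 69
  MOV R3, 0  → R3 = 0
  LOAD R1, [400]  → R1 = mem[400] = 69
Final: R1 = 69

69


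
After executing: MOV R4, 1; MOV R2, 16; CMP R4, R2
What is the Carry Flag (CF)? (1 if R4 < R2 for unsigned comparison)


Register state trace:
  MOV R4, 1  → R4 = 1
  MOV R2, 16  → R2 = 16
  CMP R4, R2  → unsigned 1 - 16: borrow occurs
  1 < 16, so CF = 1
CF = 1

1


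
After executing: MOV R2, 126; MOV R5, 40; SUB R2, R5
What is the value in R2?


Register state trace:
  MOV R2, 126  → R2 = 126
  MOV R5, 40  → R5 = 40
  SUB R2, R5  → R2 = 126 - 40 = 86
Final: R2 = 86

86


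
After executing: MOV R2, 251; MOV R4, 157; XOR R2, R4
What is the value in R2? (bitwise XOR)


Register state trace:
  MOV R2, 251  → R2 = 251 (0b11111011)
  MOV R4, 157  → R4 = 157 (0b10011101)
  XOR R2, R4  → R2 = 251 XOR 157 = 102 (0b01100110)
Final: R2 = 102

102


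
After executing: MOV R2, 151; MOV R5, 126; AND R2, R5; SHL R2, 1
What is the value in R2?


Register state trace:
  MOV R2, 151  → R2 = 151 (0b10010111)
  MOV R5, 126  → R5 = 126 (0b01111110)
  AND R2, R5  → R2 = 151 AND 126 = 22 (0b00010110)
  SHL R2, 1  → R2 = 22 << 1 = 44
Final: R2 = 44

44


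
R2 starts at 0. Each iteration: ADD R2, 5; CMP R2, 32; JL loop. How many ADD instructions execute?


Loop trace (R2 starts at 0, target 32, step 5):
  ADD #1: R2 = 0 + 5 = 5  → 5 < 32, loop
  ADD #2: R2 = 5 + 5 = 10  → 10 < 32, loop
  ADD #3: R2 = 10 + 5 = 15  → 15 < 32, loop
  ADD #4: R2 = 15 + 5 = 20  → 20 < 32, loop
  ADD #5: R2 = 20 + 5 = 25  → 25 < 32, loop
  ADD #6: R2 = 25 + 5 = 30  → 30 < 32, loop
  ADD #7: R2 = 30 + 5 = 35  → 35 >= 32, exit
Total ADD instructions: 7

7


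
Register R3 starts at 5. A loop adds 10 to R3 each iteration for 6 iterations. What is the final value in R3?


Starting value: R3 = 5
  Iter 1: R3 = 5 + 10 = 15
  Iter 2: R3 = 15 + 10 = 25
  Iter 3: R3 = 25 + 10 = 35
  Iter 4: R3 = 35 + 10 = 45
  Iter 5: R3 = 45 + 10 = 55
  Iter 6: R3 = 55 + 10 = 65
Final: R3 = 65

65


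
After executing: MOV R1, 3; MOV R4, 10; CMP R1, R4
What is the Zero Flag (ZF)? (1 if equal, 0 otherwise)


Register state trace:
  MOV R1, 3  → R1 = 3
  MOV R4, 10  → R4 = 10
  CMP R1, R4  → computes 3 - 10 = -7
  Result is nonzero, so values are not equal
ZF = 0

0


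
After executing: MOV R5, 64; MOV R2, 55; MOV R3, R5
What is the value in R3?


Register state trace:
  MOV R5, 64  → R5 = 64
  MOV R2, 55  → R2 = 55
  MOV R3, R5  → R3 = 64
Final: R3 = 64

64


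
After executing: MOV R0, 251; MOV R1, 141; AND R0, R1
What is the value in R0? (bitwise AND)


Register state trace:
  MOV R0, 251  → R0 = 251 (0b11111011)
  MOV R1, 141  → R1 = 141 (0b10001101)
  AND R0, R1  → R0 = 251 AND 141 = 137 (0b10001001)
Final: R0 = 137

137


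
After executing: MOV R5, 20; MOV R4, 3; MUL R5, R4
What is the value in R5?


Register state trace:
  MOV R5, 20  → R5 = 20
  MOV R4, 3  → R4 = 3
  MUL R5, R4  → R5 = 20 * 3 = 60
Final: R5 = 60

60


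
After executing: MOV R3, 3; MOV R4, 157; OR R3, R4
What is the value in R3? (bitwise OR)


Register state trace:
  MOV R3, 3  → R3 = 3 (0b00000011)
  MOV R4, 157  → R4 = 157 (0b10011101)
  OR R3, R4   → R3 = 3 OR 157 = 159 (0b10011111)
Final: R3 = 159

159


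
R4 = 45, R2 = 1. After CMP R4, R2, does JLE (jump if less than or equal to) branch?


Trace:
  R4 = 45, R2 = 1
  CMP R4, R2  → compares 45 vs 1
  JLE checks: is 45 less than or equal to 1?
  45 > 1, so condition is false
Branch taken: No

No


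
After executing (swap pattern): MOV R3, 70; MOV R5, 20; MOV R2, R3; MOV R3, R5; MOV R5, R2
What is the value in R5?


Register state trace (swap pattern):
  MOV R3, 70  → R3 = 70
  MOV R5, 20  → R5 = 20
  MOV R2, R3  → R2 = 70  (save R3)
  MOV R3, R5  → R3 = 20  (R3 gets R5's value)
  MOV R5, R2  → R5 = 70  (R5 gets saved value)
Final: R5 = 70

70


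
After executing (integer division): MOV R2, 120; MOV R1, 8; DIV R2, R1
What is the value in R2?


Register state trace:
  MOV R2, 120  → R2 = 120
  MOV R1, 8  → R1 = 8
  DIV R2, R1  → R2 = 120 // 8 = 15
Final: R2 = 15

15


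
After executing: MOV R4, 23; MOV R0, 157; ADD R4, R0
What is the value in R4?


Register state trace:
  MOV R4, 23  → R4 = 23
  MOV R0, 157  → R0 = 157
  ADD R4, R0  → R4 = 23 + 157 = 180
Final: R4 = 180

180


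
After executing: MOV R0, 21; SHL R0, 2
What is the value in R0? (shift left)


Register state trace:
  MOV R0, 21  → R0 = 21
  SHL R0, 2  → R0 = 21 << 2 = 21 * 2^2 = 84
Final: R0 = 84

84


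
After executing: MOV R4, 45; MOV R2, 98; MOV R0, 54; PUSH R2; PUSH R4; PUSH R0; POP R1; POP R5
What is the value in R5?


Stack trace (top is rightmost):
  MOV R4, 45  → R4 = 45
  MOV R2, 98  → R2 = 98
  MOV R0, 54  → R0 = 54
  PUSH R2  → stack: [98]
  PUSH R4  → stack: [98, 45]
  PUSH R0  → stack: [98, 45, 54]
  POP R1  → R1 = 54, stack: [98, 45]
  POP R5  → R5 = 45, stack: [98]
Final: R5 = 45

45


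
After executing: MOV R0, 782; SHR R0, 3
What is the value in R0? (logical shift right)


Register state trace:
  MOV R0, 782  → R0 = 782
  SHR R0, 3  → R0 = 782 >> 3 = 782 // 2^3 = 97
Final: R0 = 97

97


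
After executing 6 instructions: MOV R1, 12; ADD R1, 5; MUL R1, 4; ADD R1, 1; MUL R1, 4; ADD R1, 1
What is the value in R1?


Register state trace:
  MOV R1, 12  → R1 = 12
  ADD R1, 5  → R1 = 12 + 5 = 17
  MUL R1, 4  → R1 = 17 * 4 = 68
  ADD R1, 1  → R1 = 68 + 1 = 69
  MUL R1, 4  → R1 = 69 * 4 = 276
  ADD R1, 1  → R1 = 276 + 1 = 277
Final: R1 = 277

277


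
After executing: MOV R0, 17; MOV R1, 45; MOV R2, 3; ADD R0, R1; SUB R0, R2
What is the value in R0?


Register state trace:
  MOV R0, 17  → R0 = 17
  MOV R1, 45  → R1 = 45
  MOV R2, 3  → R2 = 3
  ADD R0, R1  → R0 = 17 + 45 = 62
  SUB R0, R2  → R0 = 62 - 3 = 59
Final: R0 = 59

59


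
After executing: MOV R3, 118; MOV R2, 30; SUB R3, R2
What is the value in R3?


Register state trace:
  MOV R3, 118  → R3 = 118
  MOV R2, 30  → R2 = 30
  SUB R3, R2  → R3 = 118 - 30 = 88
Final: R3 = 88

88


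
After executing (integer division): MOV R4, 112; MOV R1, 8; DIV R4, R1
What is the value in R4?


Register state trace:
  MOV R4, 112  → R4 = 112
  MOV R1, 8  → R1 = 8
  DIV R4, R1  → R4 = 112 // 8 = 14
Final: R4 = 14

14


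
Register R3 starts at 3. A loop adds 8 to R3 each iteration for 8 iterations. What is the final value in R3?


Starting value: R3 = 3
  Iter 1: R3 = 3 + 8 = 11
  Iter 2: R3 = 11 + 8 = 19
  Iter 3: R3 = 19 + 8 = 27
  Iter 4: R3 = 27 + 8 = 35
  Iter 5: R3 = 35 + 8 = 43
  Iter 6: R3 = 43 + 8 = 51
  Iter 7: R3 = 51 + 8 = 59
  Iter 8: R3 = 59 + 8 = 67
Final: R3 = 67

67


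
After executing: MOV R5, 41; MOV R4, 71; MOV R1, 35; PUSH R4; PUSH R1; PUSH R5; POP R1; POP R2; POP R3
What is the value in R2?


Stack trace (top is rightmost):
  MOV R5, 41  → R5 = 41
  MOV R4, 71  → R4 = 71
  MOV R1, 35  → R1 = 35
  PUSH R4  → stack: [71]
  PUSH R1  → stack: [71, 35]
  PUSH R5  → stack: [71, 35, 41]
  POP R1  → R1 = 41, stack: [71, 35]
  POP R2  → R2 = 35, stack: [71]
  POP R3  → R3 = 71, stack: []
Final: R2 = 35

35


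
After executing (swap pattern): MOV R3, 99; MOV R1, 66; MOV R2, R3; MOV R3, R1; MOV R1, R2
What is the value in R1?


Register state trace (swap pattern):
  MOV R3, 99  → R3 = 99
  MOV R1, 66  → R1 = 66
  MOV R2, R3  → R2 = 99  (save R3)
  MOV R3, R1  → R3 = 66  (R3 gets R1's value)
  MOV R1, R2  → R1 = 99  (R1 gets saved value)
Final: R1 = 99

99


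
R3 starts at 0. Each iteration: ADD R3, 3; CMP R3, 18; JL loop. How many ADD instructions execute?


Loop trace (R3 starts at 0, target 18, step 3):
  ADD #1: R3 = 0 + 3 = 3  → 3 < 18, loop
  ADD #2: R3 = 3 + 3 = 6  → 6 < 18, loop
  ADD #3: R3 = 6 + 3 = 9  → 9 < 18, loop
  ADD #4: R3 = 9 + 3 = 12  → 12 < 18, loop
  ADD #5: R3 = 12 + 3 = 15  → 15 < 18, loop
  ADD #6: R3 = 15 + 3 = 18  → 18 >= 18, exit
Total ADD instructions: 6

6
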